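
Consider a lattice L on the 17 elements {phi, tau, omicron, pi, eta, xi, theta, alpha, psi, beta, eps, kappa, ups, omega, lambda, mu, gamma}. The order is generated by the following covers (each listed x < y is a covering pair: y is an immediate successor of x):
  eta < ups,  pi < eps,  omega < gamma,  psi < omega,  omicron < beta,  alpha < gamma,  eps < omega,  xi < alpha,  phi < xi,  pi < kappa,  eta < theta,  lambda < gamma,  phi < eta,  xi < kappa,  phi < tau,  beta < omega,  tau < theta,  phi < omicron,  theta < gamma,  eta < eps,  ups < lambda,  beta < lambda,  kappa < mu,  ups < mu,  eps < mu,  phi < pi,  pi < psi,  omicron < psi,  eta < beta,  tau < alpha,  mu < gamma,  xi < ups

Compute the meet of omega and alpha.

Common lower bounds of {omega, alpha}: phi.
The greatest among these is phi.

phi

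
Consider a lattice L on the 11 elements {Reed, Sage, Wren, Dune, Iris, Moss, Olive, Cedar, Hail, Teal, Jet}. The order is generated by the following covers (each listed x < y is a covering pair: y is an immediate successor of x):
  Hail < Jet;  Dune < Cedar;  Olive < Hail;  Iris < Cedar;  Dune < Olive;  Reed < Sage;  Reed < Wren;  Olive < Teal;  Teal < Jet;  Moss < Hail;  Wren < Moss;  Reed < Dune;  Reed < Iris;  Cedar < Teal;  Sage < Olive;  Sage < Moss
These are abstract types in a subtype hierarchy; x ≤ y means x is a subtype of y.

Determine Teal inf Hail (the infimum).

Olive

Common lower bounds of {Teal, Hail}: Dune, Olive, Reed, Sage.
The greatest among these is Olive.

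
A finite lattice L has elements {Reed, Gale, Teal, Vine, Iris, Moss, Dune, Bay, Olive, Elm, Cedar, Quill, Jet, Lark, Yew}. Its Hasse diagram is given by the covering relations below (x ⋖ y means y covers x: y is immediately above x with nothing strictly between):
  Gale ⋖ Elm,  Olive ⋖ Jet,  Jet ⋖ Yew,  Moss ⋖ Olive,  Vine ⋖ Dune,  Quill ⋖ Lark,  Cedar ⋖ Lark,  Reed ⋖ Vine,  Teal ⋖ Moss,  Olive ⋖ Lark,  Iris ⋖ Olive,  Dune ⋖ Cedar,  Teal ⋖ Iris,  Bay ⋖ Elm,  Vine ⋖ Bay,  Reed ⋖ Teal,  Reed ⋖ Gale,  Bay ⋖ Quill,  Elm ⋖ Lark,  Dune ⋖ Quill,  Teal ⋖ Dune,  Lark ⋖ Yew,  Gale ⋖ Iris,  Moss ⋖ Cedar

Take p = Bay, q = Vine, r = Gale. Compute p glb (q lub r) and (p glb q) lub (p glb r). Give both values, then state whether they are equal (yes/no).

Bay; Vine; no

q lub r = Elm, so p glb (q lub r) = Bay glb Elm = Bay.
p glb q = Vine and p glb r = Reed, so (p glb q) lub (p glb r) = Vine lub Reed = Vine.
Equal: no.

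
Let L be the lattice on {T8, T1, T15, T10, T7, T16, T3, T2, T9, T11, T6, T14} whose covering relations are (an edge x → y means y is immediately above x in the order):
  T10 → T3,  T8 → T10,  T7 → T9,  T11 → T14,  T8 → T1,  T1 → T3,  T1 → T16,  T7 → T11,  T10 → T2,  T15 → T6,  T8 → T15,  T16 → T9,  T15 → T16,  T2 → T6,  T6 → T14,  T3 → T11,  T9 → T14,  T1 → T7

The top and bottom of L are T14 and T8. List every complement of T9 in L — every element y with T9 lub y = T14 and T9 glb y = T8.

T10, T2

Need y with T9 ∨ y = T14 and T9 ∧ y = T8.
Checking each element gives: T10, T2.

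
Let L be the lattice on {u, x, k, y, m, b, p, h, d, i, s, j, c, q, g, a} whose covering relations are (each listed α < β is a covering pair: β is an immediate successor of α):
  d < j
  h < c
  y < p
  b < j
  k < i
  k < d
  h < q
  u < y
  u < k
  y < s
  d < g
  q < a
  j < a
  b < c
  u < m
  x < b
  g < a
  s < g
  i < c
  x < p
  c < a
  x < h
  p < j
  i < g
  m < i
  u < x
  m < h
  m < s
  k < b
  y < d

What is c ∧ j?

b

Common lower bounds of {c, j}: b, k, u, x.
The greatest among these is b.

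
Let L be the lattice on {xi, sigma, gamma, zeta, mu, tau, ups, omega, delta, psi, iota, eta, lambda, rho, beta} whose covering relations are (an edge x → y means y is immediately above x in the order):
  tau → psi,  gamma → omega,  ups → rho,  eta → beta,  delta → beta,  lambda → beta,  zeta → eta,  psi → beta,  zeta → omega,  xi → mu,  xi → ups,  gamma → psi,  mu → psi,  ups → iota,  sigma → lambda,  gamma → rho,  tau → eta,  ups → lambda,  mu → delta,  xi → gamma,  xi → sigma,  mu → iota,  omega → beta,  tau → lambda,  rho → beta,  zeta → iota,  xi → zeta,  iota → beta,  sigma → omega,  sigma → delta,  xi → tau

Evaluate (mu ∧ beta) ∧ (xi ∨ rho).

mu ∧ beta = mu
xi ∨ rho = rho
mu ∧ rho = xi

xi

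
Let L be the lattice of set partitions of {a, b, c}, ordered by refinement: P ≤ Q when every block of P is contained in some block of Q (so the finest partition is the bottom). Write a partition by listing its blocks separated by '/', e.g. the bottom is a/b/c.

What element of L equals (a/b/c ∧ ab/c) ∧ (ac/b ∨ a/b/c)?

a/b/c

a/b/c ∧ ab/c = a/b/c
ac/b ∨ a/b/c = ac/b
a/b/c ∧ ac/b = a/b/c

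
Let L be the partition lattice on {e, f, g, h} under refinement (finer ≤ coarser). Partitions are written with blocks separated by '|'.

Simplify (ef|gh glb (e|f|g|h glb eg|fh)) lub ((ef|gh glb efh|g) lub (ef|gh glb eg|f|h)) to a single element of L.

ef|g|h

e|f|g|h ∧ eg|fh = e|f|g|h
ef|gh ∧ e|f|g|h = e|f|g|h
ef|gh ∧ efh|g = ef|g|h
ef|gh ∧ eg|f|h = e|f|g|h
ef|g|h ∨ e|f|g|h = ef|g|h
e|f|g|h ∨ ef|g|h = ef|g|h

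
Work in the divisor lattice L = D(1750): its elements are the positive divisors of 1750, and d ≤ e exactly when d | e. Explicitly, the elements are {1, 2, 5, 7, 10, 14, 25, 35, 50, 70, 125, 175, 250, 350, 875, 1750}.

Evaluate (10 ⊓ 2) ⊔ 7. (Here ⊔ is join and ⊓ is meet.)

10 ∧ 2 = 2
2 ∨ 7 = 14

14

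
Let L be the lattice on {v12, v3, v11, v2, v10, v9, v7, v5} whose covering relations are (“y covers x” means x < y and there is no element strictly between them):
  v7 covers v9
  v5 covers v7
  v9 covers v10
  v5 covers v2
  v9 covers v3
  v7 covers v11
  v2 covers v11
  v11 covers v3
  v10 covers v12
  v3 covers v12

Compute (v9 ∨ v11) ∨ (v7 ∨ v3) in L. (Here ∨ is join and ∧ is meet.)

v7

v9 ∨ v11 = v7
v7 ∨ v3 = v7
v7 ∨ v7 = v7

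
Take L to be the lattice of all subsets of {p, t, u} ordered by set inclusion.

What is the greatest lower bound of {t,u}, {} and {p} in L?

Common lower bounds of {{t,u}, {}, {p}}: {}.
The greatest among these is {}.

{}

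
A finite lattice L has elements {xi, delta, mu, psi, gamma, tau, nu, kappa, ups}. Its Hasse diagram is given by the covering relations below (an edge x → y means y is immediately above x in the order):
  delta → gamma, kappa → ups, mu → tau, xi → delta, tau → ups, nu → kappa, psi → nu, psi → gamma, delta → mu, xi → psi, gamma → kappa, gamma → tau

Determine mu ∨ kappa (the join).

Common upper bounds of {mu, kappa}: ups.
The least among these is ups.

ups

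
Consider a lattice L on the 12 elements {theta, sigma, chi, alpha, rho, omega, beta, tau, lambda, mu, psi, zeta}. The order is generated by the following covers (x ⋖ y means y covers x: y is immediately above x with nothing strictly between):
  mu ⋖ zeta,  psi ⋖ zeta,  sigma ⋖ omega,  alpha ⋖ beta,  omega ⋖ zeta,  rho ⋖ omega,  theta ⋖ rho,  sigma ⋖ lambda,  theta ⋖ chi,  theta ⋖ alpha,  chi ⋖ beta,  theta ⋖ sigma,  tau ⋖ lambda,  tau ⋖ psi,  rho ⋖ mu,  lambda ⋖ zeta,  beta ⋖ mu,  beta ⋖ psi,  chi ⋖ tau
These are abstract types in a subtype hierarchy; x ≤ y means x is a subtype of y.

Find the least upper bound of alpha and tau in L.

psi

Common upper bounds of {alpha, tau}: psi, zeta.
The least among these is psi.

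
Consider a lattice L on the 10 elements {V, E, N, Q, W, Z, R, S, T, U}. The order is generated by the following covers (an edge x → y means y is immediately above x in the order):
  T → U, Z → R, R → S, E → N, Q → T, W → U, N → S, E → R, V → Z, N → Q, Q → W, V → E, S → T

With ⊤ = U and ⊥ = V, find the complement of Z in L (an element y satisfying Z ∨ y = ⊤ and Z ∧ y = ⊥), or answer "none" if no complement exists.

W

Need y with Z ∨ y = U and Z ∧ y = V.
Checking each element gives: W.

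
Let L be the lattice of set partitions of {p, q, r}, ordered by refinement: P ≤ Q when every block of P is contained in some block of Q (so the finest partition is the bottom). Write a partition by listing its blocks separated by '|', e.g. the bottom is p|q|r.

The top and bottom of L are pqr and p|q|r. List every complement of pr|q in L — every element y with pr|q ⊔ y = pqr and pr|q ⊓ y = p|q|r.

Need y with pr|q ∨ y = pqr and pr|q ∧ y = p|q|r.
Checking each element gives: pq|r, p|qr.

pq|r, p|qr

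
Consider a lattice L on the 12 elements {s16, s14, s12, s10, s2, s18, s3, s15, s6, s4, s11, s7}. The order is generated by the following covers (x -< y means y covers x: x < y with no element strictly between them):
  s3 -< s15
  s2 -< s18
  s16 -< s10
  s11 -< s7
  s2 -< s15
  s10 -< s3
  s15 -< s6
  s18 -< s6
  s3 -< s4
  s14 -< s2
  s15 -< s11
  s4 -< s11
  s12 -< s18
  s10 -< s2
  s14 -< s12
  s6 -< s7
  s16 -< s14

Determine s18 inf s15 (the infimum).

s2

Common lower bounds of {s18, s15}: s10, s14, s16, s2.
The greatest among these is s2.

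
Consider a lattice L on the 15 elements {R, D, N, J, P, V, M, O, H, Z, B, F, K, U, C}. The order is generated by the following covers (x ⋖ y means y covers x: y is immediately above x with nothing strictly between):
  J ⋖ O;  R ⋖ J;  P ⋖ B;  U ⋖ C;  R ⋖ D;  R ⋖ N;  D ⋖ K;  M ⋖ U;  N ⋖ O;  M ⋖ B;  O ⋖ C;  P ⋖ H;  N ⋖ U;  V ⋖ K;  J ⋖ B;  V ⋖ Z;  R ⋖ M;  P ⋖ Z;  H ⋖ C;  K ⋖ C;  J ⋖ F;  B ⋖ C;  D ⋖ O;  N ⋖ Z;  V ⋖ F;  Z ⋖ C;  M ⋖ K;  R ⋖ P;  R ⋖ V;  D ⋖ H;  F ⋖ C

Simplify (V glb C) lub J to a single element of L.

V ∧ C = V
V ∨ J = F

F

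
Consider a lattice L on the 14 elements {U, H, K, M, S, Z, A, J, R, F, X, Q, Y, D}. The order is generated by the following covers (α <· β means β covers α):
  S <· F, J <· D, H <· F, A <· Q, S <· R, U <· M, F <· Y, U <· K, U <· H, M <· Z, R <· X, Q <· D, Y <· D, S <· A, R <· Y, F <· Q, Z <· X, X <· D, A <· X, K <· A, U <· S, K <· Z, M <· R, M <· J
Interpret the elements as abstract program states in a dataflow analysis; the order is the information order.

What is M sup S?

Common upper bounds of {M, S}: D, R, X, Y.
The least among these is R.

R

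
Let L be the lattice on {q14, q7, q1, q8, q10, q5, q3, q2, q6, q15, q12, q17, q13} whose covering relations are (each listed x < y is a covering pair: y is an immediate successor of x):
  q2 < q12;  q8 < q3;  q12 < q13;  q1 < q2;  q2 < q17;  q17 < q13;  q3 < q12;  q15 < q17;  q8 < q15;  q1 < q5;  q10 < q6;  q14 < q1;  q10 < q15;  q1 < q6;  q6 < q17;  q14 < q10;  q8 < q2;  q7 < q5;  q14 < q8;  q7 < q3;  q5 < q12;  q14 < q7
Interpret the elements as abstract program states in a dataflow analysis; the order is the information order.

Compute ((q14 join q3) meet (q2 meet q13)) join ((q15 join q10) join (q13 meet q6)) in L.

q17

q14 ∨ q3 = q3
q2 ∧ q13 = q2
q3 ∧ q2 = q8
q15 ∨ q10 = q15
q13 ∧ q6 = q6
q15 ∨ q6 = q17
q8 ∨ q17 = q17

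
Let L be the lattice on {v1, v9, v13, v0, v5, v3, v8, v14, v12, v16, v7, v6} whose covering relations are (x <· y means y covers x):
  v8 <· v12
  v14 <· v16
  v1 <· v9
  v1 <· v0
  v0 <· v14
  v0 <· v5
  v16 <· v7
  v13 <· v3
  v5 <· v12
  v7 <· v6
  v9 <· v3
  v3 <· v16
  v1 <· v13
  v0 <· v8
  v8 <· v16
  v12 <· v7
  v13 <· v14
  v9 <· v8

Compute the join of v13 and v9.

Common upper bounds of {v13, v9}: v16, v3, v6, v7.
The least among these is v3.

v3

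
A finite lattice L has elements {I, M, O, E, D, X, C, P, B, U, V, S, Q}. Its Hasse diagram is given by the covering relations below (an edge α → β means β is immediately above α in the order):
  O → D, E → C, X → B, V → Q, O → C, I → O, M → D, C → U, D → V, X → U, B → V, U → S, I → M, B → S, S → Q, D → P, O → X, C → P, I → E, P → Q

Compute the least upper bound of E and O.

Common upper bounds of {E, O}: C, P, Q, S, U.
The least among these is C.

C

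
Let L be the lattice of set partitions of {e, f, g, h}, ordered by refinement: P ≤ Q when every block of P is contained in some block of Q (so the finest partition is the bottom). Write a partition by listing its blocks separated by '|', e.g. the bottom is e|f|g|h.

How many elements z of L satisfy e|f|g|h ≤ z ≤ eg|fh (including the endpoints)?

4

The interval [e|f|g|h, eg|fh] = {eg|fh, eg|f|h, e|fh|g, e|f|g|h}, which has 4 elements.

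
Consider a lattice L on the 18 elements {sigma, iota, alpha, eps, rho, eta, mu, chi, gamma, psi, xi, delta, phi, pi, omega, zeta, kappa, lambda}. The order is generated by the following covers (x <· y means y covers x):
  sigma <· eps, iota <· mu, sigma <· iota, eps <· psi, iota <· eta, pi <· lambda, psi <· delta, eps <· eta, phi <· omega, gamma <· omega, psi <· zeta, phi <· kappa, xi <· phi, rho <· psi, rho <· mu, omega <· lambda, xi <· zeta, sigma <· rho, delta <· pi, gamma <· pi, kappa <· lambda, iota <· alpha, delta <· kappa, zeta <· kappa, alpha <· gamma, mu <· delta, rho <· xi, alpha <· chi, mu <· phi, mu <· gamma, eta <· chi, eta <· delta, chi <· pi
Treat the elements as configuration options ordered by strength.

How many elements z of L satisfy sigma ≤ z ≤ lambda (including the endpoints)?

The interval [sigma, lambda] = {alpha, chi, delta, eps, eta, gamma, iota, kappa, lambda, mu, omega, phi, pi, psi, rho, sigma, xi, zeta}, which has 18 elements.

18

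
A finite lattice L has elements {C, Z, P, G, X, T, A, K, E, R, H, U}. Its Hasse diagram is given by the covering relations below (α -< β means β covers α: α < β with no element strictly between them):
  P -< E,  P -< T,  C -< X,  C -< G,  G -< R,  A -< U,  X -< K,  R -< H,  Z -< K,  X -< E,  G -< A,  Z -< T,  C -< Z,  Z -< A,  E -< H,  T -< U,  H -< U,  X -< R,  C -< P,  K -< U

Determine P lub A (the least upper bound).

Common upper bounds of {P, A}: U.
The least among these is U.

U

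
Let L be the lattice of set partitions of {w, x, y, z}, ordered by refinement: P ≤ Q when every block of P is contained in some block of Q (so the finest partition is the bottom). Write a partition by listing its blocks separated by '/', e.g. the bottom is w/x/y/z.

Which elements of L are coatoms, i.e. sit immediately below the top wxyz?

The coatoms are exactly the elements covered by wxyz: w/xyz, wx/yz, wxy/z, wxz/y, wy/xz, wyz/x, wz/xy.

w/xyz, wx/yz, wxy/z, wxz/y, wy/xz, wyz/x, wz/xy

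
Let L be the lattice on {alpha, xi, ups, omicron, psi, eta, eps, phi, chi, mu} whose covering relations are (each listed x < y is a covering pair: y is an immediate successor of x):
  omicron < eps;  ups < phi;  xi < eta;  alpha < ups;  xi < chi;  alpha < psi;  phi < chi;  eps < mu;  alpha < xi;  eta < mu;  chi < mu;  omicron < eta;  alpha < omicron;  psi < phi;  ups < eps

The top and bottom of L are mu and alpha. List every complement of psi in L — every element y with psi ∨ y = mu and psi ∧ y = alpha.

Need y with psi ∨ y = mu and psi ∧ y = alpha.
Checking each element gives: eps, eta, omicron.

eps, eta, omicron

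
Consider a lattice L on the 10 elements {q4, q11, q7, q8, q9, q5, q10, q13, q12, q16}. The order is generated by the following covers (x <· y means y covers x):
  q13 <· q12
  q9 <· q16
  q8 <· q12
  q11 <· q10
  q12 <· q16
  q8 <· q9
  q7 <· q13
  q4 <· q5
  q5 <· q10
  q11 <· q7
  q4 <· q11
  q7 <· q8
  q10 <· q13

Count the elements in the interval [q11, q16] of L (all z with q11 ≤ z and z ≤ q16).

The interval [q11, q16] = {q10, q11, q12, q13, q16, q7, q8, q9}, which has 8 elements.

8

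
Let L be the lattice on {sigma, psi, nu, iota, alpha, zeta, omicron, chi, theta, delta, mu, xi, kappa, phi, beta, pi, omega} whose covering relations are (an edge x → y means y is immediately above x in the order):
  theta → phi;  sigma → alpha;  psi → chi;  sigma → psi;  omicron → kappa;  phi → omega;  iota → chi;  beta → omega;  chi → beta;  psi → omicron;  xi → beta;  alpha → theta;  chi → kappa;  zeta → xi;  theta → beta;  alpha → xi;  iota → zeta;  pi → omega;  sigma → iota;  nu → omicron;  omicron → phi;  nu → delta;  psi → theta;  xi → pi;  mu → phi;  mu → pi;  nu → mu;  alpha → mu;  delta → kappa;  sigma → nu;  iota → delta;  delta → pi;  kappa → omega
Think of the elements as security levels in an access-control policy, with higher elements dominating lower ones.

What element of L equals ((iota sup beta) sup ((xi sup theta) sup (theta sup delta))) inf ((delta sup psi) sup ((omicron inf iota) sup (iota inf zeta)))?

kappa

iota ∨ beta = beta
xi ∨ theta = beta
theta ∨ delta = omega
beta ∨ omega = omega
beta ∨ omega = omega
delta ∨ psi = kappa
omicron ∧ iota = sigma
iota ∧ zeta = iota
sigma ∨ iota = iota
kappa ∨ iota = kappa
omega ∧ kappa = kappa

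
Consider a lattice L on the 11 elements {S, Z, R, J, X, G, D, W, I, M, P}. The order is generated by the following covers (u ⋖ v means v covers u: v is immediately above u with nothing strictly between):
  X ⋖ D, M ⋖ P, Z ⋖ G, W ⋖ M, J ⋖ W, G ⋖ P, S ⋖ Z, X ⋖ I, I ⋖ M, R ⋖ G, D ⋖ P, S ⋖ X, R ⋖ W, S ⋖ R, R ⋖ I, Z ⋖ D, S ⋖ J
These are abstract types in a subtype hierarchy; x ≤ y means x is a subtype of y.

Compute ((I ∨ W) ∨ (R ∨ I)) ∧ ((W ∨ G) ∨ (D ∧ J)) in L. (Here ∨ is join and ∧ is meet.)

M

I ∨ W = M
R ∨ I = I
M ∨ I = M
W ∨ G = P
D ∧ J = S
P ∨ S = P
M ∧ P = M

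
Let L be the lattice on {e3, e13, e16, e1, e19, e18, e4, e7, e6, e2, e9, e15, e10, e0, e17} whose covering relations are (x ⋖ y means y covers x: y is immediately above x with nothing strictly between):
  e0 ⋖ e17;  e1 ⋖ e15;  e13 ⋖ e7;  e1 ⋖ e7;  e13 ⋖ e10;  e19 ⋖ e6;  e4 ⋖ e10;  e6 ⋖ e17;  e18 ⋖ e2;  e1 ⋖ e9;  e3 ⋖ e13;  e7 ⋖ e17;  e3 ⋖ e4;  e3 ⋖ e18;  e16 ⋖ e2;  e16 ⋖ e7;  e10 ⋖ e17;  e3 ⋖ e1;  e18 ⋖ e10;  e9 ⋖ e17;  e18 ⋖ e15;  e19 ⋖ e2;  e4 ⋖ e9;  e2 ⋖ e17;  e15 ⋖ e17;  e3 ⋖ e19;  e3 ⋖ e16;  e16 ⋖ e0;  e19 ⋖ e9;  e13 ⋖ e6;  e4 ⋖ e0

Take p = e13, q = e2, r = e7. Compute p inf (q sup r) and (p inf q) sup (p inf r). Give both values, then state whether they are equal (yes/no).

q sup r = e17, so p inf (q sup r) = e13 inf e17 = e13.
p inf q = e3 and p inf r = e13, so (p inf q) sup (p inf r) = e3 sup e13 = e13.
Equal: yes.

e13; e13; yes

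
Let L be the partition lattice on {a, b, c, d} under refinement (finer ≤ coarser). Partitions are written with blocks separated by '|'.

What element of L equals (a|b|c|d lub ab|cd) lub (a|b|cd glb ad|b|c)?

ab|cd

a|b|c|d ∨ ab|cd = ab|cd
a|b|cd ∧ ad|b|c = a|b|c|d
ab|cd ∨ a|b|c|d = ab|cd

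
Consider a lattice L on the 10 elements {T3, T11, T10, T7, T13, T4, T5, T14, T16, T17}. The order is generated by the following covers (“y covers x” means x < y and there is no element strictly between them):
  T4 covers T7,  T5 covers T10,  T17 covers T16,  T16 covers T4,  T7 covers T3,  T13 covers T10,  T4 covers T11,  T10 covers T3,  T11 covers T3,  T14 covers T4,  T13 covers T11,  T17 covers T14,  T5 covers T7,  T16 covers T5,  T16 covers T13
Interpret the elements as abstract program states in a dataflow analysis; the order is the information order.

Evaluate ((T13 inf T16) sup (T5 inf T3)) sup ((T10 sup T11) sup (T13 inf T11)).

T13 ∧ T16 = T13
T5 ∧ T3 = T3
T13 ∨ T3 = T13
T10 ∨ T11 = T13
T13 ∧ T11 = T11
T13 ∨ T11 = T13
T13 ∨ T13 = T13

T13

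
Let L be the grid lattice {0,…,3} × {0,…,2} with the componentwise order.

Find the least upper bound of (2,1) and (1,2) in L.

Common upper bounds of {(2,1), (1,2)}: (2,2), (3,2).
The least among these is (2,2).

(2,2)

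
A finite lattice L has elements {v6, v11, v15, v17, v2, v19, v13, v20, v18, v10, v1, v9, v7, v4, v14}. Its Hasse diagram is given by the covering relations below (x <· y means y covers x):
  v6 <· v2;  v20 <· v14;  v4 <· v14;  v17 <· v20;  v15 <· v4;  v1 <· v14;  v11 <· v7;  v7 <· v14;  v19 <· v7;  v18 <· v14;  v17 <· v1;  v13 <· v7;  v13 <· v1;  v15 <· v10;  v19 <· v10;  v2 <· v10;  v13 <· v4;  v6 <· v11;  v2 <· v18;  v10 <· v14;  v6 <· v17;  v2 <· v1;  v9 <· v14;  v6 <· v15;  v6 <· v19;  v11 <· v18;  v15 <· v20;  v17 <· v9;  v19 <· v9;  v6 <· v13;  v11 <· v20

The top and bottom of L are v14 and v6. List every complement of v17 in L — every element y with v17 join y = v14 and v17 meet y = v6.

Need y with v17 ∨ y = v14 and v17 ∧ y = v6.
Checking each element gives: v10, v18, v4, v7.

v10, v18, v4, v7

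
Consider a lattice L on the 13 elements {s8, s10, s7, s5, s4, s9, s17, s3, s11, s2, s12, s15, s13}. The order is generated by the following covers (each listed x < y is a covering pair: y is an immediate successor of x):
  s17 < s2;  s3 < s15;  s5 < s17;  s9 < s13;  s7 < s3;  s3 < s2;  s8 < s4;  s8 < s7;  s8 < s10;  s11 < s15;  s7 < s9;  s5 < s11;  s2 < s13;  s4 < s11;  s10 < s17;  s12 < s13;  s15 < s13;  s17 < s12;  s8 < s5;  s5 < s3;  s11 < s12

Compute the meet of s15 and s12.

s11

Common lower bounds of {s15, s12}: s11, s4, s5, s8.
The greatest among these is s11.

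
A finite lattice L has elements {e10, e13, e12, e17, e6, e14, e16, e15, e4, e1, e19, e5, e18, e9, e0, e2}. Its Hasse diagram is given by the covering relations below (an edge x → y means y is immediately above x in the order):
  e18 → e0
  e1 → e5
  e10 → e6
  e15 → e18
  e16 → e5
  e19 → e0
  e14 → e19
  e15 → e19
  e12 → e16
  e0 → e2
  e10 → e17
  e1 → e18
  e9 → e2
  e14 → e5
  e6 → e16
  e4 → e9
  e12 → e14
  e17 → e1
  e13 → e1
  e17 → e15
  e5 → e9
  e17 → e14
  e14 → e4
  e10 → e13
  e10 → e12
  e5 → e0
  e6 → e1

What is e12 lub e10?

Common upper bounds of {e12, e10}: e0, e12, e14, e16, e19, e2, e4, e5, e9.
The least among these is e12.

e12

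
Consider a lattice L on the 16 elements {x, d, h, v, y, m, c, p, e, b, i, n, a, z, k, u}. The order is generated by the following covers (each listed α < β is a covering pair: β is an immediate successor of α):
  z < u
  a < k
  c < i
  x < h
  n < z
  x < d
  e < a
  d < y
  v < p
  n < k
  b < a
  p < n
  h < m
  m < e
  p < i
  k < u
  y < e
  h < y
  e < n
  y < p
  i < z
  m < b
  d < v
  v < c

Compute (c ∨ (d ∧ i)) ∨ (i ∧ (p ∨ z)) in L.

d ∧ i = d
c ∨ d = c
p ∨ z = z
i ∧ z = i
c ∨ i = i

i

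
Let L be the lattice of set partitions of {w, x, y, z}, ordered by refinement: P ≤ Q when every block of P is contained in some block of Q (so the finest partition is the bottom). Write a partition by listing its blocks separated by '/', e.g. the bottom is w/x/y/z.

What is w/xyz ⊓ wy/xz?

The meet (common refinement) of w/xyz and wy/xz intersects blocks pairwise, giving w/xz/y.

w/xz/y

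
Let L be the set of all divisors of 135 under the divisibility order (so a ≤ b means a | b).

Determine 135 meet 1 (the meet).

1

In the divisibility order, the meet is the greatest common divisor: gcd(135, 1) = 1.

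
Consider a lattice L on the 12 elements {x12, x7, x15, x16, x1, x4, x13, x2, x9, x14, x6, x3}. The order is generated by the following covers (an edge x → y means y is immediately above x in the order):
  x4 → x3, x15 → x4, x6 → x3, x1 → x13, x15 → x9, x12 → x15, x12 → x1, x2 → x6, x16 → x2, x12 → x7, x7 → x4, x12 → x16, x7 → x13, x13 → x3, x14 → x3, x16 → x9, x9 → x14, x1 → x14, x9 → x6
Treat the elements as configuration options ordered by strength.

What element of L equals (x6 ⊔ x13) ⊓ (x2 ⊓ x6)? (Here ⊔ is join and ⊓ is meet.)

x2

x6 ∨ x13 = x3
x2 ∧ x6 = x2
x3 ∧ x2 = x2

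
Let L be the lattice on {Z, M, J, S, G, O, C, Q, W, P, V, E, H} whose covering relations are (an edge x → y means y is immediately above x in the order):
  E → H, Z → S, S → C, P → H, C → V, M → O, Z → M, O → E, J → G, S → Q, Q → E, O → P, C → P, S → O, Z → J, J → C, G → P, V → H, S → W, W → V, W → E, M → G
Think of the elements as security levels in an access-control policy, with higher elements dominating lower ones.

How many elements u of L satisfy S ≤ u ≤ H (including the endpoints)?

The interval [S, H] = {C, E, H, O, P, Q, S, V, W}, which has 9 elements.

9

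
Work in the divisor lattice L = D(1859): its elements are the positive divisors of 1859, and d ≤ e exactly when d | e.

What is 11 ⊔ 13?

In the divisibility order, the join is the least common multiple: lcm(11, 13) = 143.

143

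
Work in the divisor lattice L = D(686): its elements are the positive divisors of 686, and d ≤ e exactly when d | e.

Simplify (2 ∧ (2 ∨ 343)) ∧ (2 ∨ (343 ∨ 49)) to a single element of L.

2

2 ∨ 343 = 686
2 ∧ 686 = 2
343 ∨ 49 = 343
2 ∨ 343 = 686
2 ∧ 686 = 2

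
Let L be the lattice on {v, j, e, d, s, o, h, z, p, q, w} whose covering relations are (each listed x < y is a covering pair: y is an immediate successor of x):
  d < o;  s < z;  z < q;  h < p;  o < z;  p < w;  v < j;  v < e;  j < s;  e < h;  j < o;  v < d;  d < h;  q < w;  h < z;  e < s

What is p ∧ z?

Common lower bounds of {p, z}: d, e, h, v.
The greatest among these is h.

h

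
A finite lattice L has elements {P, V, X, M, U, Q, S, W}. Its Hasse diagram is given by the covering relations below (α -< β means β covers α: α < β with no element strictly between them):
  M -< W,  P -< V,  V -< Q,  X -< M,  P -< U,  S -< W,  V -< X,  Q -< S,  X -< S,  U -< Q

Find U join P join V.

Q

Common upper bounds of {U, P, V}: Q, S, W.
The least among these is Q.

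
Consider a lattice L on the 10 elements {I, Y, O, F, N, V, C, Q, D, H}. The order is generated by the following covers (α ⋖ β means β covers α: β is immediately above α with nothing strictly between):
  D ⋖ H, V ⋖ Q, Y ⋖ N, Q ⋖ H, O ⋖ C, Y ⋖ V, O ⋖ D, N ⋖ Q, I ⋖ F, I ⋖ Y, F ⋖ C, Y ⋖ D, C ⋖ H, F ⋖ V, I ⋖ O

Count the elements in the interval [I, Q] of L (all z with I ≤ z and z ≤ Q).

The interval [I, Q] = {F, I, N, Q, V, Y}, which has 6 elements.

6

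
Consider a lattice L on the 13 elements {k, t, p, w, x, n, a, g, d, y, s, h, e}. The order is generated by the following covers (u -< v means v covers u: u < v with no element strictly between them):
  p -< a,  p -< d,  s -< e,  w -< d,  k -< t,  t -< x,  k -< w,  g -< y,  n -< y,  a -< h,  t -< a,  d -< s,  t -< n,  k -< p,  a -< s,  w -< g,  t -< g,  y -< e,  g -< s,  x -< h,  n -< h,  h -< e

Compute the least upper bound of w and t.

g

Common upper bounds of {w, t}: e, g, s, y.
The least among these is g.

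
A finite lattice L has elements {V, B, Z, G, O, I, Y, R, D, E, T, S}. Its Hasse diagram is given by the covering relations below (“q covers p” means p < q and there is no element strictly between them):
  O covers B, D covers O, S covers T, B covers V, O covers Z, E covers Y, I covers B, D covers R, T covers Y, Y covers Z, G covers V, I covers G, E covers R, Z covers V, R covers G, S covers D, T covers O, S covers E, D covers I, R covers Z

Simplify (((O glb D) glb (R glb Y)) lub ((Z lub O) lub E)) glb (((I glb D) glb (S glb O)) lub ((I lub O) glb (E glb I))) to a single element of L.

O ∧ D = O
R ∧ Y = Z
O ∧ Z = Z
Z ∨ O = O
O ∨ E = S
Z ∨ S = S
I ∧ D = I
S ∧ O = O
I ∧ O = B
I ∨ O = D
E ∧ I = G
D ∧ G = G
B ∨ G = I
S ∧ I = I

I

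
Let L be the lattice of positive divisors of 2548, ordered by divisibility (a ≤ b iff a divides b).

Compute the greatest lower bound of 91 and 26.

In the divisibility order, the meet is the greatest common divisor: gcd(91, 26) = 13.

13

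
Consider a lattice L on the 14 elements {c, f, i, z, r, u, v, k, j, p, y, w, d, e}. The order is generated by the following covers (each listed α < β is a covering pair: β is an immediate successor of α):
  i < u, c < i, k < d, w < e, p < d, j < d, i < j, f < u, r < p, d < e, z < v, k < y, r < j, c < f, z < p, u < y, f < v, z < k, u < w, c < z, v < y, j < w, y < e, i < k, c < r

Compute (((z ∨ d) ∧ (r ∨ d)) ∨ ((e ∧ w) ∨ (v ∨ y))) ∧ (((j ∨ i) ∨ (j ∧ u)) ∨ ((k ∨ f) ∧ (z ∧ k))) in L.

z ∨ d = d
r ∨ d = d
d ∧ d = d
e ∧ w = w
v ∨ y = y
w ∨ y = e
d ∨ e = e
j ∨ i = j
j ∧ u = i
j ∨ i = j
k ∨ f = y
z ∧ k = z
y ∧ z = z
j ∨ z = d
e ∧ d = d

d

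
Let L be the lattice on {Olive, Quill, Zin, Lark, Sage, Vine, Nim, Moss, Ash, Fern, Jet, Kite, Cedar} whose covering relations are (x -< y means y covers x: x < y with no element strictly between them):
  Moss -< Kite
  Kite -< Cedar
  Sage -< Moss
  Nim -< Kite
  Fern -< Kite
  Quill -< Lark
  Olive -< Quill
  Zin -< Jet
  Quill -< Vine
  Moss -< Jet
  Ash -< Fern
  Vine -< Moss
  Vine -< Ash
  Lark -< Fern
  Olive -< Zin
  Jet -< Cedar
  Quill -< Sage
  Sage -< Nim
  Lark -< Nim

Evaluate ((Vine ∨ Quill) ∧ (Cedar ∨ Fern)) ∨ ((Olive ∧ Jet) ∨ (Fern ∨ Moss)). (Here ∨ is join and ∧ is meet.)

Kite

Vine ∨ Quill = Vine
Cedar ∨ Fern = Cedar
Vine ∧ Cedar = Vine
Olive ∧ Jet = Olive
Fern ∨ Moss = Kite
Olive ∨ Kite = Kite
Vine ∨ Kite = Kite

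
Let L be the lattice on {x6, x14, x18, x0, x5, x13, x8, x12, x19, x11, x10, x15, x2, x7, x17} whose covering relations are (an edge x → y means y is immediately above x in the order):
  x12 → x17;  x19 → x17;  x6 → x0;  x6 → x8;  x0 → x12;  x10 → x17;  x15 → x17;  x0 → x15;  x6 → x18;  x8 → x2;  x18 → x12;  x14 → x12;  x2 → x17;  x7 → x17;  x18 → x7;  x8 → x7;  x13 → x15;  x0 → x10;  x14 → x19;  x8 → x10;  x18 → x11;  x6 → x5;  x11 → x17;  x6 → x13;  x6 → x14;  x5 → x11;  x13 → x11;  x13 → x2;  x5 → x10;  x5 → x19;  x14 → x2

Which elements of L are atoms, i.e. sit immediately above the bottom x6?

The atoms are exactly the elements that cover x6: x0, x13, x14, x18, x5, x8.

x0, x13, x14, x18, x5, x8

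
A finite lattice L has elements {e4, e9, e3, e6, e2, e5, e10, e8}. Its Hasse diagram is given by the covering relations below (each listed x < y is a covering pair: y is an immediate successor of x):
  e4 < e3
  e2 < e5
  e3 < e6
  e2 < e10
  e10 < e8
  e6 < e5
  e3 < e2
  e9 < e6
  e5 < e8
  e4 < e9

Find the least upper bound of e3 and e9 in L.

e6

Common upper bounds of {e3, e9}: e5, e6, e8.
The least among these is e6.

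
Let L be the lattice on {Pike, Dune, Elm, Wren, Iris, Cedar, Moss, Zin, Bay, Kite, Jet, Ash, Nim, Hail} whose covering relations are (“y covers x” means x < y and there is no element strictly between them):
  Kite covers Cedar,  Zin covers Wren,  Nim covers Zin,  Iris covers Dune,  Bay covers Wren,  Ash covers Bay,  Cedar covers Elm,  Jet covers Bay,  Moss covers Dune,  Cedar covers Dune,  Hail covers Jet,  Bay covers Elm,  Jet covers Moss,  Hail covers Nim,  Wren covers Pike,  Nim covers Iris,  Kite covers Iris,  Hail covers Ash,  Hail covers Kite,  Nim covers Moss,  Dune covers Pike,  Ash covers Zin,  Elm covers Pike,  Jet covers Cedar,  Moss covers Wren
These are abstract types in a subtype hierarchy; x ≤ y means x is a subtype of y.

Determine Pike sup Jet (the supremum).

Jet

Common upper bounds of {Pike, Jet}: Hail, Jet.
The least among these is Jet.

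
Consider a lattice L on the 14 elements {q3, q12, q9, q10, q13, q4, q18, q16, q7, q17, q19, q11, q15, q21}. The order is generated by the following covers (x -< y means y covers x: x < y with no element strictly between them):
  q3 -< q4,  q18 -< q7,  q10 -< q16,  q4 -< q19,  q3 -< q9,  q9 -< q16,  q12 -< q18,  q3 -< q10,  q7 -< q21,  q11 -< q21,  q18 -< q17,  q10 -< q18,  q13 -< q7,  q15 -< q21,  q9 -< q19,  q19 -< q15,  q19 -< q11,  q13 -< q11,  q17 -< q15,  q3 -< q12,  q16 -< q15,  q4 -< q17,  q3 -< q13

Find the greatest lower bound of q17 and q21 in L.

Common lower bounds of {q17, q21}: q10, q12, q17, q18, q3, q4.
The greatest among these is q17.

q17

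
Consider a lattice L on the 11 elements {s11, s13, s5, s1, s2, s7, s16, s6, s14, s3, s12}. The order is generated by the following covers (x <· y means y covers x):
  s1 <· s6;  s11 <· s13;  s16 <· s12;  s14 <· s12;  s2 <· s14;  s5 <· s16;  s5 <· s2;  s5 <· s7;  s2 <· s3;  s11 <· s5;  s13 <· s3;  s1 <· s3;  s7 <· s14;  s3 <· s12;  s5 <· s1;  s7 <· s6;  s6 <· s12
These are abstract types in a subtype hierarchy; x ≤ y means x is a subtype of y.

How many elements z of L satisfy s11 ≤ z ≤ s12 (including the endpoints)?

11

The interval [s11, s12] = {s1, s11, s12, s13, s14, s16, s2, s3, s5, s6, s7}, which has 11 elements.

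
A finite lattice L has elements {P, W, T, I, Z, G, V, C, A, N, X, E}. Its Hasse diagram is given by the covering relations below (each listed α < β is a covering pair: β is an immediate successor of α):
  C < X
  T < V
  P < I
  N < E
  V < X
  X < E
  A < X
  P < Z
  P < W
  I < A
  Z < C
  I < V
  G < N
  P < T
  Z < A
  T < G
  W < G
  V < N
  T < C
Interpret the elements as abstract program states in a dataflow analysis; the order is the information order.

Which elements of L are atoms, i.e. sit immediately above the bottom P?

I, T, W, Z

The atoms are exactly the elements that cover P: I, T, W, Z.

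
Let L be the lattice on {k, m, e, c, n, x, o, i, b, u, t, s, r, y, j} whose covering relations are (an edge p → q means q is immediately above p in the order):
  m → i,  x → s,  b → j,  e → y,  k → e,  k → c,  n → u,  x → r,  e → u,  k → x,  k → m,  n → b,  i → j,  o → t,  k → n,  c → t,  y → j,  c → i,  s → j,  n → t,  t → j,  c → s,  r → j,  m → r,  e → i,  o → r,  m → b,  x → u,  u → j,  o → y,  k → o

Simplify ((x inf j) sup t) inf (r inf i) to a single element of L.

x ∧ j = x
x ∨ t = j
r ∧ i = m
j ∧ m = m

m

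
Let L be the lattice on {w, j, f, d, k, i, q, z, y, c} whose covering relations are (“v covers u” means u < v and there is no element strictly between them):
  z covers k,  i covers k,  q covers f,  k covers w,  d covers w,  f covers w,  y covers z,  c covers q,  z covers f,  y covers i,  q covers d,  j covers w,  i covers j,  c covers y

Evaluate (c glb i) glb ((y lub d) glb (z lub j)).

c ∧ i = i
y ∨ d = c
z ∨ j = y
c ∧ y = y
i ∧ y = i

i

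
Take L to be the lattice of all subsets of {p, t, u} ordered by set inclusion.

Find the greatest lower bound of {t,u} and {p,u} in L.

{u}

Under ⊆, meet is intersection: {t,u} ∩ {p,u} = {u}.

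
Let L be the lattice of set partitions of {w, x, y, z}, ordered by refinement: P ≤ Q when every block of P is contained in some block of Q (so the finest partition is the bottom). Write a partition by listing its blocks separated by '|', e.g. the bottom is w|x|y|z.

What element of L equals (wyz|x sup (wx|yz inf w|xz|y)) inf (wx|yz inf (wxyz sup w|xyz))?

w|x|yz

wx|yz ∧ w|xz|y = w|x|y|z
wyz|x ∨ w|x|y|z = wyz|x
wxyz ∨ w|xyz = wxyz
wx|yz ∧ wxyz = wx|yz
wyz|x ∧ wx|yz = w|x|yz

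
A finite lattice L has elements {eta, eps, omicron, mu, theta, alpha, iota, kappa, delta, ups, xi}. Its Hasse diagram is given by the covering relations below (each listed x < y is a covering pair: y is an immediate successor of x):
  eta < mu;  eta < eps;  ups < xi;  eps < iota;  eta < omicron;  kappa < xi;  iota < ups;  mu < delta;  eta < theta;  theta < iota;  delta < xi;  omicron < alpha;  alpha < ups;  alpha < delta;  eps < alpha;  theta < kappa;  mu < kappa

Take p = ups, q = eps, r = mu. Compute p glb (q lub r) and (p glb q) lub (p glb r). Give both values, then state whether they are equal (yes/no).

alpha; eps; no

q lub r = delta, so p glb (q lub r) = ups glb delta = alpha.
p glb q = eps and p glb r = eta, so (p glb q) lub (p glb r) = eps lub eta = eps.
Equal: no.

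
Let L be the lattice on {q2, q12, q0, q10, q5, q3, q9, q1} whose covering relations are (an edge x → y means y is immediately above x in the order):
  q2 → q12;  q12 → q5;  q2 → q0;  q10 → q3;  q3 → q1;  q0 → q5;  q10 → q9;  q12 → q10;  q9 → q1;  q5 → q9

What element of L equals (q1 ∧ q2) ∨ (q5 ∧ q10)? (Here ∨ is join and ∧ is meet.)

q12

q1 ∧ q2 = q2
q5 ∧ q10 = q12
q2 ∨ q12 = q12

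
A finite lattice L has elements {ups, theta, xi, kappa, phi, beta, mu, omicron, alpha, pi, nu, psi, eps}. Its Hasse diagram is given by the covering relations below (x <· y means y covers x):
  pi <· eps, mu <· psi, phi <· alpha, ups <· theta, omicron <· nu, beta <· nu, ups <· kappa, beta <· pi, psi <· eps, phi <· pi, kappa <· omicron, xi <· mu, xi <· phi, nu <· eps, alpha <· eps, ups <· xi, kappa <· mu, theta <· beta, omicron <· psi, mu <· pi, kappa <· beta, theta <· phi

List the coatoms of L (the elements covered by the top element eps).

The coatoms are exactly the elements covered by eps: alpha, nu, pi, psi.

alpha, nu, pi, psi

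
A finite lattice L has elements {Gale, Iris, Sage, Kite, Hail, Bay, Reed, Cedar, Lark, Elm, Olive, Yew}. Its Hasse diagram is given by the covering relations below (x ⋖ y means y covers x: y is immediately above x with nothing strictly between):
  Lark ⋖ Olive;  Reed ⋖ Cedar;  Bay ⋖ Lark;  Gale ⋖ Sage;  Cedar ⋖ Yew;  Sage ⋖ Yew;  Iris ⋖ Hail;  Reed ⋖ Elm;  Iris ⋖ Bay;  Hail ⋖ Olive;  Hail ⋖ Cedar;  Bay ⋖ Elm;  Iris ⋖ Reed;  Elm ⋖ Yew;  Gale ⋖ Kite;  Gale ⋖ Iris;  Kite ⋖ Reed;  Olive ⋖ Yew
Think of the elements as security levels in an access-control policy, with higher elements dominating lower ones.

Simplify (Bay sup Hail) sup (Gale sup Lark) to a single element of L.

Olive

Bay ∨ Hail = Olive
Gale ∨ Lark = Lark
Olive ∨ Lark = Olive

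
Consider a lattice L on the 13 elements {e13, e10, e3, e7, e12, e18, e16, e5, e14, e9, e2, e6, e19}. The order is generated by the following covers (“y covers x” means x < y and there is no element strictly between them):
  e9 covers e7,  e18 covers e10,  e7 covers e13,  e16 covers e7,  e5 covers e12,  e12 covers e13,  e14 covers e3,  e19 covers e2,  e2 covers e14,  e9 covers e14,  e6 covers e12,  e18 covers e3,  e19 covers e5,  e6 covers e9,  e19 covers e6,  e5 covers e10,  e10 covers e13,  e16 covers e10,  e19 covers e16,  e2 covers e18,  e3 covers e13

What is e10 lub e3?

Common upper bounds of {e10, e3}: e18, e19, e2.
The least among these is e18.

e18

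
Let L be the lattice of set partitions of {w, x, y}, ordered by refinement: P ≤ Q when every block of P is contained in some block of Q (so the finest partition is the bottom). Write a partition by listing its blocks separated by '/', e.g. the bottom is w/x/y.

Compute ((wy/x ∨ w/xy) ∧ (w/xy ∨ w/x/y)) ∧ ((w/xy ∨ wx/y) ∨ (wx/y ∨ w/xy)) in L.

wy/x ∨ w/xy = wxy
w/xy ∨ w/x/y = w/xy
wxy ∧ w/xy = w/xy
w/xy ∨ wx/y = wxy
wx/y ∨ w/xy = wxy
wxy ∨ wxy = wxy
w/xy ∧ wxy = w/xy

w/xy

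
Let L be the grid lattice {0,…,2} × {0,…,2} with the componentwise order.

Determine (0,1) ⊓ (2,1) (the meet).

(0,1)

In a product of chains, the meet is componentwise min, giving (0,1).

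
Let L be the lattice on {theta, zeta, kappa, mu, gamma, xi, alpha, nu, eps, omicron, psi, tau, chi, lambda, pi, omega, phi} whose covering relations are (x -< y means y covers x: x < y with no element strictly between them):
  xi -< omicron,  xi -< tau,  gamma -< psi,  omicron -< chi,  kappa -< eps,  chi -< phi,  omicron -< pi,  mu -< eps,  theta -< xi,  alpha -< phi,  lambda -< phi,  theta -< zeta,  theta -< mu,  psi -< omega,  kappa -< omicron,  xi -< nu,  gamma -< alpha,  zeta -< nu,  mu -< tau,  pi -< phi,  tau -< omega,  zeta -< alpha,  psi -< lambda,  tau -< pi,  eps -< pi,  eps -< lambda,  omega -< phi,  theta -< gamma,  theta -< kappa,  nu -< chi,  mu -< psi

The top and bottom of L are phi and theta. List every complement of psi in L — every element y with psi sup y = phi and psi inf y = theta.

chi, nu, omicron, zeta

Need y with psi ∨ y = phi and psi ∧ y = theta.
Checking each element gives: chi, nu, omicron, zeta.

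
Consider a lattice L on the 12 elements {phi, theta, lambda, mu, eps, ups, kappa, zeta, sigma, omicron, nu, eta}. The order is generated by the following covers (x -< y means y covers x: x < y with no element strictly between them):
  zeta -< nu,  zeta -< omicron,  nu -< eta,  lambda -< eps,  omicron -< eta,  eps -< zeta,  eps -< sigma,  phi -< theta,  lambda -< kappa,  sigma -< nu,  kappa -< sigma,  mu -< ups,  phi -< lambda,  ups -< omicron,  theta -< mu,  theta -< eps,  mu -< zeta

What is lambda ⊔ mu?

Common upper bounds of {lambda, mu}: eta, nu, omicron, zeta.
The least among these is zeta.

zeta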